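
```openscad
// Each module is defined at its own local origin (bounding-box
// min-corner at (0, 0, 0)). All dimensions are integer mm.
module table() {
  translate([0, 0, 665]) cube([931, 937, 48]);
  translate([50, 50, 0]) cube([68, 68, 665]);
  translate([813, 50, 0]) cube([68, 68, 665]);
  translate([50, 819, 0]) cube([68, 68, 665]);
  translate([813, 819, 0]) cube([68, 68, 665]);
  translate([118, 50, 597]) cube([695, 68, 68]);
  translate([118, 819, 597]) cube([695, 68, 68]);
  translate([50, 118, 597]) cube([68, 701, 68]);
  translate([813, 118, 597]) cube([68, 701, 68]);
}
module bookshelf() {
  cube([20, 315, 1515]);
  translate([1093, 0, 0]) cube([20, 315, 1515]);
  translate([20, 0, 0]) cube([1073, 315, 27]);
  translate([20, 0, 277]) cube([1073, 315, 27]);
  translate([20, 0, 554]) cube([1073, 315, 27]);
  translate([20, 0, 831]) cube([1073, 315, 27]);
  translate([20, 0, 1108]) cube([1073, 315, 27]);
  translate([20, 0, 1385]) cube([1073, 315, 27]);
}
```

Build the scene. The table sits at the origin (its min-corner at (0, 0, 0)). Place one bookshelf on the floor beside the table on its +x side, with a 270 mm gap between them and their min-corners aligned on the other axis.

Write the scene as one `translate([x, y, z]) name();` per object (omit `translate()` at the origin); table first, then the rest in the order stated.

table();
translate([1201, 0, 0]) bookshelf();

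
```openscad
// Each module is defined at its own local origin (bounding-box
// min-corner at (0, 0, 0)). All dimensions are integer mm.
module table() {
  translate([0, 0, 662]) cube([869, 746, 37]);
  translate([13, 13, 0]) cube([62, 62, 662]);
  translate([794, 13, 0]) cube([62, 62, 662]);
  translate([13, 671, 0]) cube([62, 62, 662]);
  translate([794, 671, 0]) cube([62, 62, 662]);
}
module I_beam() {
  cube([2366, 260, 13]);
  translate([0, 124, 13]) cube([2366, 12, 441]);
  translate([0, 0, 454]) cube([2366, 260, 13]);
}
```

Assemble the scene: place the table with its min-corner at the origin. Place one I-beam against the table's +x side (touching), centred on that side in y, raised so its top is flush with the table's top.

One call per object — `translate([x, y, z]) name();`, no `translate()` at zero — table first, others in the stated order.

table();
translate([869, 243, 232]) I_beam();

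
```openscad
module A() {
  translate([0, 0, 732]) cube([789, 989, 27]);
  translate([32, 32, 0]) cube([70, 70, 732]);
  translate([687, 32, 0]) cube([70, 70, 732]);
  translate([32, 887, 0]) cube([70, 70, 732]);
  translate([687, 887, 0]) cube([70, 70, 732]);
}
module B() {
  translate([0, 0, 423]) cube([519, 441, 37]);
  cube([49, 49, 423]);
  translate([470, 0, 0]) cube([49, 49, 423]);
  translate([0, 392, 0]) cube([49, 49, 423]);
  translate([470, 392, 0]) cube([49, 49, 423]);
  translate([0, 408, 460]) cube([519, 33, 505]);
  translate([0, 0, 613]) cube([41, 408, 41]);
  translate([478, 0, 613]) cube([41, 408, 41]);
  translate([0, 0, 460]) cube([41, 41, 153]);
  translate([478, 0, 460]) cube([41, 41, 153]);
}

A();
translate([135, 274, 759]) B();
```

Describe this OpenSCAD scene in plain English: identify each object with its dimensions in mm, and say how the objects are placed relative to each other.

A is a rectangular dining table. The top is 789×989×27 mm with its upper surface at z = 759 mm. It stands on four 70×70 mm square legs, each inset 32 mm from the nearest pair of top edges, running from the floor to the underside of the top.

B is a chair. The seat is a 519×441×37 mm slab with its top at z = 460 mm, on four 49×49 mm corner legs (flush with the seat edges, standing on z = 0). A flat backrest 33 mm thick, 505 mm tall, spans the full seat width and rises from the seat top along its +y edge, rear face flush with the rear of the seat. Two armrests of 41×41 mm section run along each side from the seat's front edge to the front of the backrest, top faces 194 mm above the seat top and outer faces flush with the seat's x-edges; a 41×41 mm post under the front of each armrest stands on the seat at the front corner.

The chair is on top of the table, centred.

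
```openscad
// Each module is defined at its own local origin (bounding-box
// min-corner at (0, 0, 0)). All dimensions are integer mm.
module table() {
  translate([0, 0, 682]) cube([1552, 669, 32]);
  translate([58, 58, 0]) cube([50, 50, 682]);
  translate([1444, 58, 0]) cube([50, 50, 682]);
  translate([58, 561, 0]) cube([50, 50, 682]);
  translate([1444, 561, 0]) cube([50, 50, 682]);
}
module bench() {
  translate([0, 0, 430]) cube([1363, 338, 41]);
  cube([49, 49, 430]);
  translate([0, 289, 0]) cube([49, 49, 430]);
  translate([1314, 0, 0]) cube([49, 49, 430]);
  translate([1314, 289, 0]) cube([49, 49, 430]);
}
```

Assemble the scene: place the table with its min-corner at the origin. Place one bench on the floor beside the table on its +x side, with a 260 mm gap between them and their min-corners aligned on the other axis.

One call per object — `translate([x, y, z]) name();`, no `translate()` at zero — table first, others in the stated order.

table();
translate([1812, 0, 0]) bench();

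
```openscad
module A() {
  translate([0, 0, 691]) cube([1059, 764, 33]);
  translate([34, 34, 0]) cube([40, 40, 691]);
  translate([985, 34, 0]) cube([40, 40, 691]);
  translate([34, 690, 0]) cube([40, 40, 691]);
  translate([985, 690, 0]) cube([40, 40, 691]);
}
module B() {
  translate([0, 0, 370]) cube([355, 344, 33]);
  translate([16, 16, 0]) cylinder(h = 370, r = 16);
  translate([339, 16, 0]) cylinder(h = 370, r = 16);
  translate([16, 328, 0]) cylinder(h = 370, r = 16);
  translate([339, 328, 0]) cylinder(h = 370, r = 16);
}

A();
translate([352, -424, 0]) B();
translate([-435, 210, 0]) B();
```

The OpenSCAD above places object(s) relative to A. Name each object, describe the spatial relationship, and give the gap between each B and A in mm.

Each stool's nearest face is 80 mm from the table's bounding box.

A is a table. B is a stool. Two stools sit around the table at the −y, −x sides. The gap between each stool and the table is 80 mm.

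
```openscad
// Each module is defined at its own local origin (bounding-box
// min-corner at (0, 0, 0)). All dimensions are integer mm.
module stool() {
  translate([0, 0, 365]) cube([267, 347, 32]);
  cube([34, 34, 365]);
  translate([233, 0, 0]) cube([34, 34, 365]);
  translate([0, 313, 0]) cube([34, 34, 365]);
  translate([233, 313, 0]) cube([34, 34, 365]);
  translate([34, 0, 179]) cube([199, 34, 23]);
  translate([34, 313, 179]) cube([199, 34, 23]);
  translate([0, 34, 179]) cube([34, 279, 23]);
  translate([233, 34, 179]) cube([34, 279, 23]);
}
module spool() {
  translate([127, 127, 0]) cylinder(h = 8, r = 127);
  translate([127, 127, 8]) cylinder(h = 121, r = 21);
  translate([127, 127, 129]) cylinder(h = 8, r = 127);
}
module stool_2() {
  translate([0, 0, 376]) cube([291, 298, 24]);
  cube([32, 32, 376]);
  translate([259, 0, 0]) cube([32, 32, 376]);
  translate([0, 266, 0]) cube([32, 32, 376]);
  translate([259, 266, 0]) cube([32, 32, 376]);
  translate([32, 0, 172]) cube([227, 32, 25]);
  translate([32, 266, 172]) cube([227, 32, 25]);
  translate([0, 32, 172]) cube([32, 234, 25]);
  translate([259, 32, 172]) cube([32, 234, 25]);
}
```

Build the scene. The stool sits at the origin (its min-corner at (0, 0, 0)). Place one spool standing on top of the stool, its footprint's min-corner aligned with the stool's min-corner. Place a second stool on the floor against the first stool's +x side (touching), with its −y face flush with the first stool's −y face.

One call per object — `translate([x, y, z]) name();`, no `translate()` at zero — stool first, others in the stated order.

stool();
translate([0, 0, 397]) spool();
translate([267, 0, 0]) stool_2();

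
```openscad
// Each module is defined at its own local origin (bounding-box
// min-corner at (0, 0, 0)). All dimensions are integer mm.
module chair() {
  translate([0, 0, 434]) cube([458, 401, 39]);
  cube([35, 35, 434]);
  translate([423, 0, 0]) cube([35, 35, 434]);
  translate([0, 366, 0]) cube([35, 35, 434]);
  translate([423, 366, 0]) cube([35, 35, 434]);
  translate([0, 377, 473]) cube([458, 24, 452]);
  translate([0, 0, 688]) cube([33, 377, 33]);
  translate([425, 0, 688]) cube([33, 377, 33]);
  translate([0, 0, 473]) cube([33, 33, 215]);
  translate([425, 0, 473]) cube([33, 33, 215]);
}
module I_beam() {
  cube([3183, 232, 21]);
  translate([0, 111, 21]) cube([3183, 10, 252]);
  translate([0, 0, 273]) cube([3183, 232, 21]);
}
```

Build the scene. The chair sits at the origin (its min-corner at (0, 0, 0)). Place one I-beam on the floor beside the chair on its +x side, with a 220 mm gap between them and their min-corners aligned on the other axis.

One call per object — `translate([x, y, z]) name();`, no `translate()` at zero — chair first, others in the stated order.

chair();
translate([678, 0, 0]) I_beam();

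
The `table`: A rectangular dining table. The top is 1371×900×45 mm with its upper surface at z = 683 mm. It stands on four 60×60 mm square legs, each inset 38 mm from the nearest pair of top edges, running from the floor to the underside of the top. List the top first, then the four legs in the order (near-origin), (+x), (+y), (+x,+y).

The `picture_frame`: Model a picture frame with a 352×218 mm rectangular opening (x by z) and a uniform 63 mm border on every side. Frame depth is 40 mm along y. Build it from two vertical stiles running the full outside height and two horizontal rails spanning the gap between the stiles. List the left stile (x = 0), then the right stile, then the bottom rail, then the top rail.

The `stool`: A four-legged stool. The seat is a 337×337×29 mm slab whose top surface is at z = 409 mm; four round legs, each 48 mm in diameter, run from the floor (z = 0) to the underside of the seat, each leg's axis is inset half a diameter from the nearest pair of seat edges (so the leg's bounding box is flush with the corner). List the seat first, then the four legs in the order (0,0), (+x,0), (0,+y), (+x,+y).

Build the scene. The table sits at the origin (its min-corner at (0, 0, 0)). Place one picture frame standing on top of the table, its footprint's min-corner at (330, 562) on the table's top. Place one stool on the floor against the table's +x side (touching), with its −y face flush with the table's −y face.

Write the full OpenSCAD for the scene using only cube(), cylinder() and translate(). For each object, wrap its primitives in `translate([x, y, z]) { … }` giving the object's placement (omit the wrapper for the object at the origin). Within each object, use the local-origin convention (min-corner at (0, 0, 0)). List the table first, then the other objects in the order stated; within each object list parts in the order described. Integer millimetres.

translate([0, 0, 638]) cube([1371, 900, 45]);
translate([38, 38, 0]) cube([60, 60, 638]);
translate([1273, 38, 0]) cube([60, 60, 638]);
translate([38, 802, 0]) cube([60, 60, 638]);
translate([1273, 802, 0]) cube([60, 60, 638]);
translate([330, 562, 683]) {
  cube([63, 40, 344]);
  translate([415, 0, 0]) cube([63, 40, 344]);
  translate([63, 0, 0]) cube([352, 40, 63]);
  translate([63, 0, 281]) cube([352, 40, 63]);
}
translate([1371, 0, 0]) {
  translate([0, 0, 380]) cube([337, 337, 29]);
  translate([24, 24, 0]) cylinder(h = 380, r = 24);
  translate([313, 24, 0]) cylinder(h = 380, r = 24);
  translate([24, 313, 0]) cylinder(h = 380, r = 24);
  translate([313, 313, 0]) cylinder(h = 380, r = 24);
}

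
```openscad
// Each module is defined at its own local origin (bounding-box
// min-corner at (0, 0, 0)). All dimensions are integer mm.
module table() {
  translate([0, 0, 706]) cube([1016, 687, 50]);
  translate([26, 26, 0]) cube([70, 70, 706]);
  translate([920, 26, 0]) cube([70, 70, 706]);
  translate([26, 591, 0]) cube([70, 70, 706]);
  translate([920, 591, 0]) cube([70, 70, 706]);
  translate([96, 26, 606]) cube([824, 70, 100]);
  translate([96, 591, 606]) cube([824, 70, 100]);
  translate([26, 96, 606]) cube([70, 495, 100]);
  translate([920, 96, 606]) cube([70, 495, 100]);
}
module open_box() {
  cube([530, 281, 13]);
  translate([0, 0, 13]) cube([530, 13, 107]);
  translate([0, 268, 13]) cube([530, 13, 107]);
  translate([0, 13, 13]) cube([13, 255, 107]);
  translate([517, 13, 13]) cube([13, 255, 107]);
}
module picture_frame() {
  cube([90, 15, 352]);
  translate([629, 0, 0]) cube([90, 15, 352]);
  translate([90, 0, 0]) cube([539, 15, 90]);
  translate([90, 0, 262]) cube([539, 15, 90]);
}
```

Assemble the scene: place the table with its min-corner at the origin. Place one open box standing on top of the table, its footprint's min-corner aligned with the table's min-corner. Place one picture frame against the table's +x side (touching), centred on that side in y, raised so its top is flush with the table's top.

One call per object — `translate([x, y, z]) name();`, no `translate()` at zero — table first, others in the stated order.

table();
translate([0, 0, 756]) open_box();
translate([1016, 336, 404]) picture_frame();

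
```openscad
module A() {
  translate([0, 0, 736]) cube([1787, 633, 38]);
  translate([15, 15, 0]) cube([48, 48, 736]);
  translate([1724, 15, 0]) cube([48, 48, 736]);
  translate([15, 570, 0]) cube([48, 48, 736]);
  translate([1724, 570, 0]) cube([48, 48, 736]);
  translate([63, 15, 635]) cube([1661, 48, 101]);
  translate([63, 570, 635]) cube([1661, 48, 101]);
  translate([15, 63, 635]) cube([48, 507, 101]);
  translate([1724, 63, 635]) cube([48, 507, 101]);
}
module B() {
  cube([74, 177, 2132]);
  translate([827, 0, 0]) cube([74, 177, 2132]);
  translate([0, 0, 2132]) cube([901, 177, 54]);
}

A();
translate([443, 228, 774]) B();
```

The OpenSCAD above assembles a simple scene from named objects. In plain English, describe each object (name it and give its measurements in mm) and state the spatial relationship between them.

A is a table with a 1787×633 mm rectangular top, 38 mm thick, top surface at z = 774 mm, supported by four 48×48 mm square legs, each inset 15 mm from the nearest pair of top edges, running from the floor. Four apron rails, 48 mm thick and 101 mm tall, run between adjacent legs with their top edges flush with the underside of the top and their outer faces flush with the legs' outer faces.

B is a door frame. The clear opening is 753 mm wide and 2132 mm high. Two 74 mm wide jambs, 177 mm deep, stand either side of the opening from the floor to the top of the opening. A 54 mm thick head sits across the top of both jambs, spanning the full outside width of the frame.

The door frame is on top of the table, centred.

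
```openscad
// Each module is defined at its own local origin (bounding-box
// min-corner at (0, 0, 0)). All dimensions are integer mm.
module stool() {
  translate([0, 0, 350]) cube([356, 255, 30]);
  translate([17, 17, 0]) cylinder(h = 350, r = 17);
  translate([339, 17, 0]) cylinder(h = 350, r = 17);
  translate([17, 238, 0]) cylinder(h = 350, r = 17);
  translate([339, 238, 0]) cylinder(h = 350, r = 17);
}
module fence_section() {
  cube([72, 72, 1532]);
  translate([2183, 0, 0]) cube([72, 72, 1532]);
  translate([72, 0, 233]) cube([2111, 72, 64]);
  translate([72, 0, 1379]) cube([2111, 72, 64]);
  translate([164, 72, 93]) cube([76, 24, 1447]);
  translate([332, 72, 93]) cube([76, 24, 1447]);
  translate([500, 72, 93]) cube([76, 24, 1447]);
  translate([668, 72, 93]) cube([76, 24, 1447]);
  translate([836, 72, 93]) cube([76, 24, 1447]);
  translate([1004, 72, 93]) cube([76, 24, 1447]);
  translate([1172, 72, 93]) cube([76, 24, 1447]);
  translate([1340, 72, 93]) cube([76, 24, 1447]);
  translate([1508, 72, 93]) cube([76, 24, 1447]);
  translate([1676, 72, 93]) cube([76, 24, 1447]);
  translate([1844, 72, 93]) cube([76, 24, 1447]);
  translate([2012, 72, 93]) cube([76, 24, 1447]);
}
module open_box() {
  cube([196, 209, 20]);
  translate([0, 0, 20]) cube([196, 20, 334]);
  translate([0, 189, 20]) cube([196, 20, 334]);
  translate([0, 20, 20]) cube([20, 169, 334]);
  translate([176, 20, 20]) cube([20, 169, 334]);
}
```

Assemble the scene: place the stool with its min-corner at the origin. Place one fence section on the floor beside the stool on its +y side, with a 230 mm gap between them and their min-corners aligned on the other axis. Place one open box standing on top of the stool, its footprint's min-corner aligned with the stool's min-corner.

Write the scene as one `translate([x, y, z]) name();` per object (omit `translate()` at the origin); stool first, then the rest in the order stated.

stool();
translate([0, 485, 0]) fence_section();
translate([0, 0, 380]) open_box();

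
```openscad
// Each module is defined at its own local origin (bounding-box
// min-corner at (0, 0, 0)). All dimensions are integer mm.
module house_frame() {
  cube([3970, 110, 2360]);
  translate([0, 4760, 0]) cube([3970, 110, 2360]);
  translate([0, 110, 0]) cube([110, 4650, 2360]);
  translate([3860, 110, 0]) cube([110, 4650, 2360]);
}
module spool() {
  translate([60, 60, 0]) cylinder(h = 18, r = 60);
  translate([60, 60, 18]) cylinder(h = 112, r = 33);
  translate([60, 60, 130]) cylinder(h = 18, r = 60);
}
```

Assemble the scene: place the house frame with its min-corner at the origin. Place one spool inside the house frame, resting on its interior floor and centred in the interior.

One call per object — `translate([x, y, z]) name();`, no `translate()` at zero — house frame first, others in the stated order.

house_frame();
translate([1925, 2375, 0]) spool();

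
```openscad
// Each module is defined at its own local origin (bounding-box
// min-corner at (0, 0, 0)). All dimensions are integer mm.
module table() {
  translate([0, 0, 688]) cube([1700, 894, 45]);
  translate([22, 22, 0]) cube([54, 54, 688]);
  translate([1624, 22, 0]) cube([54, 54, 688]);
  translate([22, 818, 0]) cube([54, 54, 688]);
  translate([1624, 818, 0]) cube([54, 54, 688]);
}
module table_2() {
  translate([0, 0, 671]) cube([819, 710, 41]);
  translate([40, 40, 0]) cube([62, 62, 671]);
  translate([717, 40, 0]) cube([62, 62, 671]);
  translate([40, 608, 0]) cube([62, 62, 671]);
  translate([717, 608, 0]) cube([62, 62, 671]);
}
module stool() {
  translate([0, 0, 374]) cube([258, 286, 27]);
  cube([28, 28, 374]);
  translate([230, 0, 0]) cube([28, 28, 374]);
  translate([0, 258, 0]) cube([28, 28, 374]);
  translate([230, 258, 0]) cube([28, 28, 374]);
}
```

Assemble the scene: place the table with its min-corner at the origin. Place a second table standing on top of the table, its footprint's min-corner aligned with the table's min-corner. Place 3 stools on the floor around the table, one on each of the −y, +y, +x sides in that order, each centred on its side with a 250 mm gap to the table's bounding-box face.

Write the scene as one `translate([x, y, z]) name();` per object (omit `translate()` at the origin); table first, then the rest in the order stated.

table();
translate([0, 0, 733]) table_2();
translate([721, -536, 0]) stool();
translate([721, 1144, 0]) stool();
translate([1950, 304, 0]) stool();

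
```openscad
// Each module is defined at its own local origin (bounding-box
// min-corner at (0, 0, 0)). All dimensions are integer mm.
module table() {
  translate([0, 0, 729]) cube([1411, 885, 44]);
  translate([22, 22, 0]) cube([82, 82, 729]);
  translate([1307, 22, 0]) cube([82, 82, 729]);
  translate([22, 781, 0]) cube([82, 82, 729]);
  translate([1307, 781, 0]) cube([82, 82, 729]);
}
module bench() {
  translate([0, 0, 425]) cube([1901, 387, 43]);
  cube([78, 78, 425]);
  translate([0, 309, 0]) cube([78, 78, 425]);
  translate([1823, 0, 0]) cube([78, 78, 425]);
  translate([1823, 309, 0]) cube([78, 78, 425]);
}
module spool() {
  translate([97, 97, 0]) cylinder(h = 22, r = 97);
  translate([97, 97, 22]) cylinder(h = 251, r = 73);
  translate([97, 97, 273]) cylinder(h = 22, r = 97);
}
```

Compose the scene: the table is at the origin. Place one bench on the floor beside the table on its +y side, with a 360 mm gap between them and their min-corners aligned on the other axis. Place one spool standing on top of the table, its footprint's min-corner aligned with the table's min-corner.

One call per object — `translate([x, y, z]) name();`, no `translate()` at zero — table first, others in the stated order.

table();
translate([0, 1245, 0]) bench();
translate([0, 0, 773]) spool();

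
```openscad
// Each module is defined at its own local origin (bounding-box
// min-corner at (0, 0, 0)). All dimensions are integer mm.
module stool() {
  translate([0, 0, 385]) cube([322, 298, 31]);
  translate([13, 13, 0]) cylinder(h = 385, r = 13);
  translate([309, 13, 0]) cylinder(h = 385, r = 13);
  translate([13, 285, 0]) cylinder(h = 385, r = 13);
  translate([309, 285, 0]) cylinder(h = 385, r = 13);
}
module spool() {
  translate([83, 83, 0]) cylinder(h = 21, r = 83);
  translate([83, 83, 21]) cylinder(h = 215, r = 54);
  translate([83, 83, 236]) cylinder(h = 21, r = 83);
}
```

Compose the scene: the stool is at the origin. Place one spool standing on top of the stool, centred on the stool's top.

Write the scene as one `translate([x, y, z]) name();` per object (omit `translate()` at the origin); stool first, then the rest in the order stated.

stool();
translate([78, 66, 416]) spool();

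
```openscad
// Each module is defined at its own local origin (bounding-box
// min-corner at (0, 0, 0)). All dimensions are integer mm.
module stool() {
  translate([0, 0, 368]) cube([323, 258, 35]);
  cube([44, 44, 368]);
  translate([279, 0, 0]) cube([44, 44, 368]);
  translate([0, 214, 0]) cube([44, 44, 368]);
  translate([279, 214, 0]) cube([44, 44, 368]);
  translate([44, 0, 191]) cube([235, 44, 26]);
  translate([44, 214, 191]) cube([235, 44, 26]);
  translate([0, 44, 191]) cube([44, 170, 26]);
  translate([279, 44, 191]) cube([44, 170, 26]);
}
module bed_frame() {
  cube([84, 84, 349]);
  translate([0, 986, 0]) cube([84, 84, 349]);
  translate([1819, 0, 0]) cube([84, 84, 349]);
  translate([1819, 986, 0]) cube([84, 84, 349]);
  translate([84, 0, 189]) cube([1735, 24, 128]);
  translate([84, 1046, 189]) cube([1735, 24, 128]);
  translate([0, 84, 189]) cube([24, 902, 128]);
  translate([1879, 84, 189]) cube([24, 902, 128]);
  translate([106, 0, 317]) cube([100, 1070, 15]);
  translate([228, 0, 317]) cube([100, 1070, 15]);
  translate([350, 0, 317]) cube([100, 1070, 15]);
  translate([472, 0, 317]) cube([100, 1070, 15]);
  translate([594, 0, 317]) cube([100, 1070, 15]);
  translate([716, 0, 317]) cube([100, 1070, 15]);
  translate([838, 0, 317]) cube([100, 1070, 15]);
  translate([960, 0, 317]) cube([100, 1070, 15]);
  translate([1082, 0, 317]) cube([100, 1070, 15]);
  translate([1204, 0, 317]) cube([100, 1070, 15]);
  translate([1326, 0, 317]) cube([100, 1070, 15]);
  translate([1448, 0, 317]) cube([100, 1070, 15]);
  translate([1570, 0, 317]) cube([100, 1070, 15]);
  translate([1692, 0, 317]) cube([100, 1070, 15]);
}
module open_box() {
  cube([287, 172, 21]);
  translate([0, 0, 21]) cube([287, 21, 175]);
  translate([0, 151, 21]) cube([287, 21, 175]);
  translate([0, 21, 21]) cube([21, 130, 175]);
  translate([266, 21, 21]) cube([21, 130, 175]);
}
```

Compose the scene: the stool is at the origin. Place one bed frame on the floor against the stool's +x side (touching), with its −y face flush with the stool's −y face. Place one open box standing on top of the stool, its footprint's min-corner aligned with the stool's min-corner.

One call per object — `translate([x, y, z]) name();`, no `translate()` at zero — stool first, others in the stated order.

stool();
translate([323, 0, 0]) bed_frame();
translate([0, 0, 403]) open_box();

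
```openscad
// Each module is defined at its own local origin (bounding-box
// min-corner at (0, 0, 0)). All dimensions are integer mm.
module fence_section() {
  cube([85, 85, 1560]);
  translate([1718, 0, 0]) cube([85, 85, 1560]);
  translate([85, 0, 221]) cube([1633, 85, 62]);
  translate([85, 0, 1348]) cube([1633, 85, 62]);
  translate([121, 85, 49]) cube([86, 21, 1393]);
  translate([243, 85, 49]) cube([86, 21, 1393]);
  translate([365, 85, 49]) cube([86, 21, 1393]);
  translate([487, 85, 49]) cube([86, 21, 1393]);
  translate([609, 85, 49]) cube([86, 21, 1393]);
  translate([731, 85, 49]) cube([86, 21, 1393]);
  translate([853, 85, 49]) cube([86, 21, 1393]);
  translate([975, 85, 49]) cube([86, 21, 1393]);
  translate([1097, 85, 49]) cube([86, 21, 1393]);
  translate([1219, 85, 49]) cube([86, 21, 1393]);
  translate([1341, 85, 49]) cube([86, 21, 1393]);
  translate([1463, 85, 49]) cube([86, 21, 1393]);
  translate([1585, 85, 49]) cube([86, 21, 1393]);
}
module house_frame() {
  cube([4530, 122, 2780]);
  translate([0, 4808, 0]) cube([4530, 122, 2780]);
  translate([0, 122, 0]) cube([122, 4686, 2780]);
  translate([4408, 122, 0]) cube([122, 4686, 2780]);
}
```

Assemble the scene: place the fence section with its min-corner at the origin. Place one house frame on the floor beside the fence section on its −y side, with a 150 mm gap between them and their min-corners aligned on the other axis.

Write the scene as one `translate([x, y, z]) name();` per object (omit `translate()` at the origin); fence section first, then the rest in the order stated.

fence_section();
translate([0, -5080, 0]) house_frame();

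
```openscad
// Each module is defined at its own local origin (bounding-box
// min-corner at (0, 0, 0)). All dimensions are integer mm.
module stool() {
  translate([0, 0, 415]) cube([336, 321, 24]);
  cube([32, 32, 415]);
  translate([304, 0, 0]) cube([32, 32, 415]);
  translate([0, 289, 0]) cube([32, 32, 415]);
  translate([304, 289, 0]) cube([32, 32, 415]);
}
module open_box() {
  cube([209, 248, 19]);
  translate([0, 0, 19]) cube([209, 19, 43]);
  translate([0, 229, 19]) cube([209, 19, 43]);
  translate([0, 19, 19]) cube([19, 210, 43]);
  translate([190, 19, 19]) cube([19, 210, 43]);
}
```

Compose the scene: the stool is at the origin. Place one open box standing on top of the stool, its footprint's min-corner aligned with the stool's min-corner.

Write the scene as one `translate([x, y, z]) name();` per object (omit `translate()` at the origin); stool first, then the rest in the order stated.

stool();
translate([0, 0, 439]) open_box();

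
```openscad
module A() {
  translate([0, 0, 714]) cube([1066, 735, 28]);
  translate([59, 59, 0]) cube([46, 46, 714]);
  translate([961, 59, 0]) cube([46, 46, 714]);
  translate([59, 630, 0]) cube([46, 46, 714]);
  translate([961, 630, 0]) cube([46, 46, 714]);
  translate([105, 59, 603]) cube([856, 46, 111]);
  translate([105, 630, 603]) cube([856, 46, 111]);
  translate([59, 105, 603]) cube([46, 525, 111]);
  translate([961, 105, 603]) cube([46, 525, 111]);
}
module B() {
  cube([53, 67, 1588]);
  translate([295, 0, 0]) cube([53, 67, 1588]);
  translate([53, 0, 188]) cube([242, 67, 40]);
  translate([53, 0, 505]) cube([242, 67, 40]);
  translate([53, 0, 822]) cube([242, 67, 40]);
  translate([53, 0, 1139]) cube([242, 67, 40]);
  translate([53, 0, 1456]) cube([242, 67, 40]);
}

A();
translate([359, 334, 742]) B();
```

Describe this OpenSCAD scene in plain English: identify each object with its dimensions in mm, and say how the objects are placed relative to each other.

A is a table with a 1066×735 mm rectangular top, 28 mm thick, top surface at z = 742 mm, supported by four 46×46 mm square legs, each inset 59 mm from the nearest pair of top edges, running from the floor. Four apron rails, 46 mm thick and 111 mm tall, run between adjacent legs with their top edges flush with the underside of the top and their outer faces flush with the legs' outer faces.

B is a wooden ladder with two side rails of 53×67 mm section and 1588 mm height, set 348 mm apart overall. Between them run 5 rectangular rungs (67 mm deep, 40 mm thick), front faces flush with the rails' −y face. The bottom of the first rung is 188 mm above the floor and each subsequent rung is 317 mm higher than the one below.

The ladder is on top of the table, centred.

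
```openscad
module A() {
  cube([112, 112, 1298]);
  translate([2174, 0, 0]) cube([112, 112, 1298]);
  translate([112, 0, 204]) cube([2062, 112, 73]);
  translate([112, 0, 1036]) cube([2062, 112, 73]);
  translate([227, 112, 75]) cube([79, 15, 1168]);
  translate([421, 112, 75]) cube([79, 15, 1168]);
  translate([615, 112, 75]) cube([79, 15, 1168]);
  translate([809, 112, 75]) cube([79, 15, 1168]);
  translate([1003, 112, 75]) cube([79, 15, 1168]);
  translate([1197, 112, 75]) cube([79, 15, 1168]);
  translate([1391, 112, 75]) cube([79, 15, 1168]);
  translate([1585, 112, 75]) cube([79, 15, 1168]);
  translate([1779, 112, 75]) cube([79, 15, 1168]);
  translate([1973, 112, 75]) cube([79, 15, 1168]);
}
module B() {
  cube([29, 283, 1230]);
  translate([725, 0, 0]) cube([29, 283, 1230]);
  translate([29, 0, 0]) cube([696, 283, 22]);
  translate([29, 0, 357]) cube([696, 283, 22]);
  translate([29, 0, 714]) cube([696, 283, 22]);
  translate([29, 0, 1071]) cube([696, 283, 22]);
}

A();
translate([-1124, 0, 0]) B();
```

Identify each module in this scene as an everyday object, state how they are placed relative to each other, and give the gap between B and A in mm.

A is a fence section. B is a bookshelf. The bookshelf is on the floor beside the fence section on its −x side. The gap between the bookshelf and the fence section is 370 mm.

The bookshelf's nearest face is 370 mm from the fence section's −x face.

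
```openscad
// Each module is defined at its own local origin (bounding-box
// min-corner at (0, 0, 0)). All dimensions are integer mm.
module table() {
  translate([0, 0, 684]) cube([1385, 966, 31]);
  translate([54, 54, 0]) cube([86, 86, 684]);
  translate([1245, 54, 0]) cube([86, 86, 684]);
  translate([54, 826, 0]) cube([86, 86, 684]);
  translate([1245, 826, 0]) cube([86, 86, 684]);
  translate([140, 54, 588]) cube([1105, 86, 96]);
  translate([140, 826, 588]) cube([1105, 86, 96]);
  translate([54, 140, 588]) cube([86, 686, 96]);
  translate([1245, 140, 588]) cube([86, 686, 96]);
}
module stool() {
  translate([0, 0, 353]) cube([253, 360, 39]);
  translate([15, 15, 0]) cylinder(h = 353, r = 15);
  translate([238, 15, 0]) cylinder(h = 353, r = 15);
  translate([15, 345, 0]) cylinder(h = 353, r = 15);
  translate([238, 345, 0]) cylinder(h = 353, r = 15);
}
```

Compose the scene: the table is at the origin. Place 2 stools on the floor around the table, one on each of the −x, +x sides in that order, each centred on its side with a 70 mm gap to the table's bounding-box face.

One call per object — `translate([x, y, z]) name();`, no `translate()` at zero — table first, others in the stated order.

table();
translate([-323, 303, 0]) stool();
translate([1455, 303, 0]) stool();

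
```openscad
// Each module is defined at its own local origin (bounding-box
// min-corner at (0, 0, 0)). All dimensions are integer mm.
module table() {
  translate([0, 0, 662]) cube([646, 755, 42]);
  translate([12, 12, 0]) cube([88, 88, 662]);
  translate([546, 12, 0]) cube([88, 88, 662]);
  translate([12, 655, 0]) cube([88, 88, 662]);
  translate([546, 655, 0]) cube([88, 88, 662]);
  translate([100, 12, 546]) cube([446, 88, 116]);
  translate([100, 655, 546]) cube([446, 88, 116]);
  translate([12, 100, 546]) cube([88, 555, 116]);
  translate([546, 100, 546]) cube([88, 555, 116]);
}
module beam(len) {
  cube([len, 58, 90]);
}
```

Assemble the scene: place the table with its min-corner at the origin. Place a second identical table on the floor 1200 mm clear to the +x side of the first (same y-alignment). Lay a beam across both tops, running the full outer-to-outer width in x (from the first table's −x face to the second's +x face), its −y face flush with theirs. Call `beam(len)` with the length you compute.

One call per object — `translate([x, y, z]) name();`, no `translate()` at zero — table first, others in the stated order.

table();
translate([1846, 0, 0]) table();
translate([0, 0, 704]) beam(2492);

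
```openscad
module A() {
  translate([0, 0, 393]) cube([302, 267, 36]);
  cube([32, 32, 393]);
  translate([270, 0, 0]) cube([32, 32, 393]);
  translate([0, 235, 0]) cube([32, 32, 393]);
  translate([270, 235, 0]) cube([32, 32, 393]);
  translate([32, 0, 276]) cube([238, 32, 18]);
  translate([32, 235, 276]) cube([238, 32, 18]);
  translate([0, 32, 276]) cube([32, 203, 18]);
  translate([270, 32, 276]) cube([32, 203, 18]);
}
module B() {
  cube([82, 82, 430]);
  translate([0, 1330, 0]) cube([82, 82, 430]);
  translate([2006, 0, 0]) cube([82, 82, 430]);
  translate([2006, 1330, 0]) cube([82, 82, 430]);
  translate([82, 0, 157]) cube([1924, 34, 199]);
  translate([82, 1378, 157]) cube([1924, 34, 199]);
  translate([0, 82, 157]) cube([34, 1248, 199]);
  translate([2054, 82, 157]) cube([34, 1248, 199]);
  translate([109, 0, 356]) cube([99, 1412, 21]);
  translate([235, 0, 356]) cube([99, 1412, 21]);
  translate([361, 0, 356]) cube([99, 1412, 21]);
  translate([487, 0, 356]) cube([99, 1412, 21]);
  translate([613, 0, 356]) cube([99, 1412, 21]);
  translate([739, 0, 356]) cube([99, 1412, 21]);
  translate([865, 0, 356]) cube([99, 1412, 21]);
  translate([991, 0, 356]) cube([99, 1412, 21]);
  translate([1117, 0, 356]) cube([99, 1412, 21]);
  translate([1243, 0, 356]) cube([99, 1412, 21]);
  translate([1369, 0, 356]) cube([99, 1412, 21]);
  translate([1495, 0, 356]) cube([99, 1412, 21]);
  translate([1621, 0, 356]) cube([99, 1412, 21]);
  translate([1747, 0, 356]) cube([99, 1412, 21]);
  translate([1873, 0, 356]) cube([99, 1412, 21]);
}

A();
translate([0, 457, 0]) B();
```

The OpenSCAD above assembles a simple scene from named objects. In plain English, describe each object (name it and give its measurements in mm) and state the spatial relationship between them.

A is a four-legged stool. The seat is 302×267 mm, 36 mm thick, top at z = 429 mm. It stands on four square legs, each 32×32 mm in cross-section, from z = 0 to the seat underside, each flush with a corner of the seat. Four stretchers, 32 mm wide and 18 mm tall, connect adjacent legs with their undersides at z = 276 mm, each running between the inner faces of the legs it joins and aligned with the legs' outer faces on the other axis.

B is a bed frame 2088 mm long (x) by 1412 mm wide (y). Four 82×82 mm corner posts, 430 mm tall, at the corners of the footprint. Four rails of 34 mm thickness and 199 mm height run between adjacent posts with their undersides at z = 157 mm, their outer faces flush with the outside of the frame (the two x-running rails run between the posts' inner faces; the two y-running rails run between the posts' inner faces). 15 slats, each 99 mm wide (x) and 21 mm thick, lie across the top of the two x-running rails, running the full 1412 mm width of the frame in y; the slats are evenly spaced along x between the inner faces of the end posts with equal gaps (rounded down to the nearest mm) at the −x end and between each pair — any rounding remainder accumulates at the +x end.

The bed frame is on the floor beside the stool on its +y side.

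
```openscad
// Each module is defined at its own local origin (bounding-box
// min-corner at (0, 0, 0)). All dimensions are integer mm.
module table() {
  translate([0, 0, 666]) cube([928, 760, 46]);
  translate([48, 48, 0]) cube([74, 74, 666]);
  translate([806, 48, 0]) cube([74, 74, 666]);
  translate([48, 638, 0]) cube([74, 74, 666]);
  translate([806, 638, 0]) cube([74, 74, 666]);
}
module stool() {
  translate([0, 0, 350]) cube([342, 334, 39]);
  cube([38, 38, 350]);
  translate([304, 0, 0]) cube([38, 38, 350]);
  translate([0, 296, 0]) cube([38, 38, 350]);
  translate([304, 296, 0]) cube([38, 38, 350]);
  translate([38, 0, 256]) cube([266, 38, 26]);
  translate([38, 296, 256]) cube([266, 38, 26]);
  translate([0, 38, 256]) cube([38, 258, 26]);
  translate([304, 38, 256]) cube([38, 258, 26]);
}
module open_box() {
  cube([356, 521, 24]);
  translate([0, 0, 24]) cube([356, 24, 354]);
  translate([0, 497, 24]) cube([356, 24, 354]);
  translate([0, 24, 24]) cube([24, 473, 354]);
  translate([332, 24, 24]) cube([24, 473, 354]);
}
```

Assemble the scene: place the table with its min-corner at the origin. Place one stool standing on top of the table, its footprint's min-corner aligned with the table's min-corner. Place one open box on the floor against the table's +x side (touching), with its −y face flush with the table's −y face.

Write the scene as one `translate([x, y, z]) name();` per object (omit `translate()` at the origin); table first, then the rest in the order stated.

table();
translate([0, 0, 712]) stool();
translate([928, 0, 0]) open_box();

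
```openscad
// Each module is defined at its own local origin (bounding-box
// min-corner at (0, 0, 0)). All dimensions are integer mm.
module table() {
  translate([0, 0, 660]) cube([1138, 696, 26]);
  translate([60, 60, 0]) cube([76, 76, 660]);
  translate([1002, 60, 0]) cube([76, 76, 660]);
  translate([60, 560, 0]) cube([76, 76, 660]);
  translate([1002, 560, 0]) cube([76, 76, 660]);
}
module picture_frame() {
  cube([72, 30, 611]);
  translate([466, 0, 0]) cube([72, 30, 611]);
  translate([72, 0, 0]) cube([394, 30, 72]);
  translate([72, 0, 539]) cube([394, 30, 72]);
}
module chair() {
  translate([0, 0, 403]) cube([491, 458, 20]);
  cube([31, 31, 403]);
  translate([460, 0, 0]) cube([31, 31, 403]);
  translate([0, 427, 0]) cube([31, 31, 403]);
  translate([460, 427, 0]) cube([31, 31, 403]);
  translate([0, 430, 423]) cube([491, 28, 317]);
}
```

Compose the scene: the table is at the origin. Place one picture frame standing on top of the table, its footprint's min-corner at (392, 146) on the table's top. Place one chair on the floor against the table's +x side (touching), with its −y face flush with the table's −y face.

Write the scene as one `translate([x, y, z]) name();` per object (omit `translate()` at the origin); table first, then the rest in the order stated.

table();
translate([392, 146, 686]) picture_frame();
translate([1138, 0, 0]) chair();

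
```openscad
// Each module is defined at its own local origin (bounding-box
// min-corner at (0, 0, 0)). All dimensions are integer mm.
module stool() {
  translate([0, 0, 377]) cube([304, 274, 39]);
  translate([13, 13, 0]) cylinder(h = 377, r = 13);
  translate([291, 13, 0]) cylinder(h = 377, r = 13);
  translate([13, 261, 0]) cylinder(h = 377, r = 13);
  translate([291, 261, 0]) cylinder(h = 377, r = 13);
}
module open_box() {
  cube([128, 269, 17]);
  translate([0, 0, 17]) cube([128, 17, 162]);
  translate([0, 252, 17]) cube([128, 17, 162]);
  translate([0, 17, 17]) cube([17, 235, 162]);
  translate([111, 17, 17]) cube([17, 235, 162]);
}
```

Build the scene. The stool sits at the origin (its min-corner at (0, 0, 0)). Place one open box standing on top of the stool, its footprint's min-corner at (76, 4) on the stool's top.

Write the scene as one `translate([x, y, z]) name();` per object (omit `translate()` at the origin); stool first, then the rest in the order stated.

stool();
translate([76, 4, 416]) open_box();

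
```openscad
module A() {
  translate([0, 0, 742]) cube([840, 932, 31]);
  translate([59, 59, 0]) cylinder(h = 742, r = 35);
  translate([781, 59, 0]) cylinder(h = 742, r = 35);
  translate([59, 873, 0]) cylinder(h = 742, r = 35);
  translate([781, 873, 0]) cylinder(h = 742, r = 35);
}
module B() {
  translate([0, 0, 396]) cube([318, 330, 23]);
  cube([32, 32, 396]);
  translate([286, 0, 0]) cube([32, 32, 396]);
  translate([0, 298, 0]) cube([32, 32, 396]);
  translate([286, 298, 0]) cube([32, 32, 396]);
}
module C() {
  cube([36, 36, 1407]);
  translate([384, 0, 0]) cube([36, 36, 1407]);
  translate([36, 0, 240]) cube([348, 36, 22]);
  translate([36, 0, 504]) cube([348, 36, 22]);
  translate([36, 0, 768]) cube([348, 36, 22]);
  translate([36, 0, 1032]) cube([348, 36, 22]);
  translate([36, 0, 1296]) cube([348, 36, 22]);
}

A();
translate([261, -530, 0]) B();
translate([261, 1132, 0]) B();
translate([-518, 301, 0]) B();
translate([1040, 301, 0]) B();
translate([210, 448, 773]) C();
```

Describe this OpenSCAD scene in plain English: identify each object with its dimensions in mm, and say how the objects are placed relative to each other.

A is a table: top 840 mm (x) × 932 mm (y), 31 mm thick, upper face at z = 773 mm, on four round legs of 70 mm diameter, each leg's bounding box inset 24 mm from the nearest pair of top edges, running from z = 0 to the bottom of the top.

B is a simple wooden stool: a rectangular seat 318 mm (x) by 330 mm (y), 23 mm thick, top face at z = 419 mm, on four square legs, each 32×32 mm in cross-section. The legs rest on z = 0, each flush with a corner of the seat.

C is a wooden ladder with two side rails of 36×36 mm section and 1407 mm height, set 420 mm apart overall. Between them run 5 rectangular rungs (36 mm deep, 22 mm thick), front faces flush with the rails' −y face. The bottom of the first rung is 240 mm above the floor and each subsequent rung is 264 mm higher than the one below.

Four stools sit around the table at the −y, +y, −x, +x sides. The ladder is on top of the table, centred.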